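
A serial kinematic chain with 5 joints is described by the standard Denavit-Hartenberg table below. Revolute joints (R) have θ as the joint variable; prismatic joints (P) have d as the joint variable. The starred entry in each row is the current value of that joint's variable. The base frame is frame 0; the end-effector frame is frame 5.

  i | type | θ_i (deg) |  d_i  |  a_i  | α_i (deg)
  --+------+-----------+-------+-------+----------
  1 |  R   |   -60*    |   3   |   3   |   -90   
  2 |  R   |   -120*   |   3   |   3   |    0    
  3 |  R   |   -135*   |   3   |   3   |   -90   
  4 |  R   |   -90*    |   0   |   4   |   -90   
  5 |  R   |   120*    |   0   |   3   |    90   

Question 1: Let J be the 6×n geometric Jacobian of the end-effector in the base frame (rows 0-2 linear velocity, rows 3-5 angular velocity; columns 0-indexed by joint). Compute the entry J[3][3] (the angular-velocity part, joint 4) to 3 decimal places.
-0.483

axis z_3 = (-0.4830,0.8365,0.2588); lever o_n−o_3 = (3.4198,-0.9233,-0.6724)
cross product → J_v[:, 3] = (-0.3235,0.5604,-2.4148)
J_ω[:, 3] = z_3
entry J[3][3] = -0.4830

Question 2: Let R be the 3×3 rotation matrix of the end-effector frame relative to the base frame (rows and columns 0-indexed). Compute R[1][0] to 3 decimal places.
End-effector x-axis (col 0 of R) = (-0.0148,-0.9744,-0.2241)
R[1][0] = -0.9744

-0.974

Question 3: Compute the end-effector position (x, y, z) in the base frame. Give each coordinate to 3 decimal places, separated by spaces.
8.978 1.450 2.028

after link 1: o_1 = (1.5000, -2.5981, 3.0000)
after link 2: o_2 = (3.3481, 0.2010, 5.5981)
after link 3: o_3 = (5.5579, 2.3734, 2.7003)
after link 4: o_4 = (9.0220, 4.3734, 2.7003)
after link 5: o_5 = (8.9778, 1.4501, 2.0279)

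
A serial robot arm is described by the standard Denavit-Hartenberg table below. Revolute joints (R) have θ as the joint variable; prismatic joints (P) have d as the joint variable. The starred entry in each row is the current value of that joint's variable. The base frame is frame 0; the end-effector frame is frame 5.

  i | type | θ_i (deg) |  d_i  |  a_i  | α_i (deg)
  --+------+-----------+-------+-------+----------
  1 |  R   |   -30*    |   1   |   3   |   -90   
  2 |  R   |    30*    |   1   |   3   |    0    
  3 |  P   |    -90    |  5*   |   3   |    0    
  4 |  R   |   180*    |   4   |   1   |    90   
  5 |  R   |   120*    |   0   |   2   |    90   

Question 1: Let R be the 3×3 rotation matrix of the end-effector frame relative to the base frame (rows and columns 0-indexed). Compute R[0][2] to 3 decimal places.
-0.125

End-effector z-axis (col 2 of R) = (-0.1250,0.6495,-0.7500)
R[0][2] = -0.1250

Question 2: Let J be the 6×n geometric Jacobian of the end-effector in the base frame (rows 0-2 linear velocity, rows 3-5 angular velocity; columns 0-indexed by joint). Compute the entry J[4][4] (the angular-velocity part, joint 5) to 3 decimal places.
axis z_4 = (0.7500,-0.4330,-0.5000); lever o_n−o_4 = (1.2990,1.2500,0.8660)
cross product → J_v[:, 4] = (0.2500,-1.2990,1.5000)
J_ω[:, 4] = z_4
entry J[4][4] = -0.4330

-0.433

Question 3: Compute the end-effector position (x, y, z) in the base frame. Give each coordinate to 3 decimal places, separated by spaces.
12.013 6.611 2.098

after link 1: o_1 = (2.5981, -1.5000, 1.0000)
after link 2: o_2 = (5.3481, -1.9330, -0.5000)
after link 3: o_3 = (9.1471, 1.6471, 2.0981)
after link 4: o_4 = (10.7141, 5.3612, 1.2321)
after link 5: o_5 = (12.0131, 6.6112, 2.0981)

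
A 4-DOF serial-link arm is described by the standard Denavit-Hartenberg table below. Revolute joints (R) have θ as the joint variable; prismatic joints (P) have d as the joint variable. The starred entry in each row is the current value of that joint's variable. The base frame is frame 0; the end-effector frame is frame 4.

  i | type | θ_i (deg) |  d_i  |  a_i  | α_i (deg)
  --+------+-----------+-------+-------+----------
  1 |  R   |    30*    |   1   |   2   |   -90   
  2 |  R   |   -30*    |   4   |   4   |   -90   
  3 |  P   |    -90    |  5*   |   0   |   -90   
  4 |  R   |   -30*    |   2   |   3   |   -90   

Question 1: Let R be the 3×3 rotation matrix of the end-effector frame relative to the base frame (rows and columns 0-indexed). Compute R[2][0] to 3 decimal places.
End-effector x-axis (col 0 of R) = (-0.2165,0.8750,-0.4330)
R[2][0] = -0.4330

-0.433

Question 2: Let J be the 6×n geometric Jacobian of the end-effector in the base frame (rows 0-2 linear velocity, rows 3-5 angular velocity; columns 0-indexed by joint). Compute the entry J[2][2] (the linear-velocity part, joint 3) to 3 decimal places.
-0.866

prismatic axis z_2 = (0.4330,0.2500,-0.8660)
J_v[:, 2] = z_2; J_ω[:, 2] = (0,0,0)
entry J[2][2] = -0.8660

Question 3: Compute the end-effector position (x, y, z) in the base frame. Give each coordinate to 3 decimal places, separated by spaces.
5.748 10.937 -1.629

after link 1: o_1 = (1.7321, 1.0000, 1.0000)
after link 2: o_2 = (2.7321, 6.1962, 3.0000)
after link 3: o_3 = (4.8971, 7.4462, -1.3301)
after link 4: o_4 = (5.7476, 10.9372, -1.6292)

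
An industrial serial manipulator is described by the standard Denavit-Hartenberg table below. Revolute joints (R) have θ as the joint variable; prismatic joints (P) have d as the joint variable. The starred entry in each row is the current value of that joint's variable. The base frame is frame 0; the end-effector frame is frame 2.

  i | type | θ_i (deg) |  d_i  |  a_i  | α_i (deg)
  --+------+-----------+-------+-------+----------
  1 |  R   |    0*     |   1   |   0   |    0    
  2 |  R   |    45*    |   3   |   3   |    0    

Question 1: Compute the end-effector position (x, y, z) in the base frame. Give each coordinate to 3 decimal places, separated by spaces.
2.121 2.121 4.000

after link 1: o_1 = (0.0000, 0.0000, 1.0000)
after link 2: o_2 = (2.1213, 2.1213, 4.0000)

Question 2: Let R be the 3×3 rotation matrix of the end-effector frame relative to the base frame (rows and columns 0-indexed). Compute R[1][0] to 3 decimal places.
End-effector x-axis (col 0 of R) = (0.7071,0.7071,0.0000)
R[1][0] = 0.7071

0.707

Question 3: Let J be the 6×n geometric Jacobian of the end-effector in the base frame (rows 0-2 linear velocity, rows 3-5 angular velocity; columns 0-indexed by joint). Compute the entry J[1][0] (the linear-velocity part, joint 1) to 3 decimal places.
2.121

axis z_0 = ẑ; lever o_n−o_0 = (2.1213,2.1213,4.0000)
cross product → J_v[:, 0] = (-2.1213,2.1213,0.0000)
J_ω[:, 0] = z_0
entry J[1][0] = 2.1213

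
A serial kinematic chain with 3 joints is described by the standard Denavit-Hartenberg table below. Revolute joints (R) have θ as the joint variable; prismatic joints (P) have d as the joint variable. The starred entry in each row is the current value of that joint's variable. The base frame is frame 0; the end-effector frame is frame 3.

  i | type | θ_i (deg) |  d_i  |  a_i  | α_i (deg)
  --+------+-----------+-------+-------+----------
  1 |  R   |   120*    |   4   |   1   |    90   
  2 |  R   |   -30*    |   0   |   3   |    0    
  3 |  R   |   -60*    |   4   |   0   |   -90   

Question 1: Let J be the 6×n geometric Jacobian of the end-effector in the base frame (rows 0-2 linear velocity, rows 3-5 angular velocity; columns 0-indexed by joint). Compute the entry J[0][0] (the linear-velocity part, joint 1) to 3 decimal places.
-5.116

axis z_0 = ẑ; lever o_n−o_0 = (1.6651,5.1160,2.5000)
cross product → J_v[:, 0] = (-5.1160,1.6651,0.0000)
J_ω[:, 0] = z_0
entry J[0][0] = -5.1160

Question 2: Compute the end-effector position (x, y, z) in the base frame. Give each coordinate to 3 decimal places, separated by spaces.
after link 1: o_1 = (-0.5000, 0.8660, 4.0000)
after link 2: o_2 = (-1.7990, 3.1160, 2.5000)
after link 3: o_3 = (1.6651, 5.1160, 2.5000)

1.665 5.116 2.500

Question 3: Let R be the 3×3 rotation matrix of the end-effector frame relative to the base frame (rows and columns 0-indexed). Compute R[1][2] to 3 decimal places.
End-effector z-axis (col 2 of R) = (-0.5000,0.8660,0.0000)
R[1][2] = 0.8660

0.866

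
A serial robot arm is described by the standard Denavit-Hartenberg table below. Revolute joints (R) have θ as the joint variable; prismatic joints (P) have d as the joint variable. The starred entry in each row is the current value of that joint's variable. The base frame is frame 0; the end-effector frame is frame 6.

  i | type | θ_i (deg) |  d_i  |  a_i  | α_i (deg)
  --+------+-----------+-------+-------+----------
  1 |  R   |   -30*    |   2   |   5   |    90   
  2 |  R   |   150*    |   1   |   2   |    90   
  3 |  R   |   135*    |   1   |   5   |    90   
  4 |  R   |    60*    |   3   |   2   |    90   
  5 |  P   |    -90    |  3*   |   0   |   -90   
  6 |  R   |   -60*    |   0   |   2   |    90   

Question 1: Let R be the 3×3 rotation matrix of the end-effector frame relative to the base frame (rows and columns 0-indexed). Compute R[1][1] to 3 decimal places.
End-effector y-axis (col 1 of R) = (0.4634,-0.6758,0.5732)
R[1][1] = -0.6758

-0.676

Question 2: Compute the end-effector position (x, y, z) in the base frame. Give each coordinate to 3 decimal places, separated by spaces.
2.506 -12.480 0.454

after link 1: o_1 = (4.3301, -2.5000, 2.0000)
after link 2: o_2 = (2.3301, -2.5000, 3.0000)
after link 3: o_3 = (3.6470, -7.3428, 2.0983)
after link 4: o_4 = (1.9221, -9.6129, 4.3054)
after link 5: o_5 = (1.7319, -11.6244, 2.0878)
after link 6: o_6 = (2.5060, -12.4796, 0.4539)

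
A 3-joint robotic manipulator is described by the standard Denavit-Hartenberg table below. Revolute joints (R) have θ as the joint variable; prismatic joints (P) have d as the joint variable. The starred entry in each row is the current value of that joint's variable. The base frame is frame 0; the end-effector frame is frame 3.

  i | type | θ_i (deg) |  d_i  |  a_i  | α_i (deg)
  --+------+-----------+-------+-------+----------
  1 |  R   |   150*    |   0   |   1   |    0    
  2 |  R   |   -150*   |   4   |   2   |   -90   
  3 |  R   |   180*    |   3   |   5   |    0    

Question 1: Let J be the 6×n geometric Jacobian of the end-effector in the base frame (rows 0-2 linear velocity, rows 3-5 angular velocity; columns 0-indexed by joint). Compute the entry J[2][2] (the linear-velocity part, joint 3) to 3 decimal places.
5.000

axis z_2 = (0.0000,1.0000,0.0000); lever o_n−o_2 = (-5.0000,3.0000,-0.0000)
cross product → J_v[:, 2] = (-0.0000,-0.0000,5.0000)
J_ω[:, 2] = z_2
entry J[2][2] = 5.0000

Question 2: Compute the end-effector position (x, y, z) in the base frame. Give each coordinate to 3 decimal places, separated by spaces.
after link 1: o_1 = (-0.8660, 0.5000, 0.0000)
after link 2: o_2 = (1.1340, 0.5000, 4.0000)
after link 3: o_3 = (-3.8660, 3.5000, 4.0000)

-3.866 3.500 4.000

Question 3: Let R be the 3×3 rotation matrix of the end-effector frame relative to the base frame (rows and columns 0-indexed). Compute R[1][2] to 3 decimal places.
End-effector z-axis (col 2 of R) = (0.0000,1.0000,0.0000)
R[1][2] = 1.0000

1.000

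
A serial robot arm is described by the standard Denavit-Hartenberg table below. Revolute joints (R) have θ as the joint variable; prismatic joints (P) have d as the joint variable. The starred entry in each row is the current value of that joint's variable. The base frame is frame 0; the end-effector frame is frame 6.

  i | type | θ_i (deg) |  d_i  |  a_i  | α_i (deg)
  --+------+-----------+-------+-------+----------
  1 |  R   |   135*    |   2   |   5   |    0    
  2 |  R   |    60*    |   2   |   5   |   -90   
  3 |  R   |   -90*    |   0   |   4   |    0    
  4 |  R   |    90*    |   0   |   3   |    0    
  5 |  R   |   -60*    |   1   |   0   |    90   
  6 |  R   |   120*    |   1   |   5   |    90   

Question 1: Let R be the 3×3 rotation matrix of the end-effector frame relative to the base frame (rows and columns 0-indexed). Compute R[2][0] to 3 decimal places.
-0.433

End-effector x-axis (col 0 of R) = (0.4656,-0.7718,-0.4330)
R[2][0] = -0.4330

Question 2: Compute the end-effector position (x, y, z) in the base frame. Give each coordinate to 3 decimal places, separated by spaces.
-7.839 -3.136 6.335

after link 1: o_1 = (-3.5355, 3.5355, 2.0000)
after link 2: o_2 = (-8.3652, 2.2414, 4.0000)
after link 3: o_3 = (-8.3652, 2.2414, 8.0000)
after link 4: o_4 = (-11.2629, 1.4650, 8.0000)
after link 5: o_5 = (-11.0041, 0.4991, 8.0000)
after link 6: o_6 = (-7.8395, -3.1359, 6.3349)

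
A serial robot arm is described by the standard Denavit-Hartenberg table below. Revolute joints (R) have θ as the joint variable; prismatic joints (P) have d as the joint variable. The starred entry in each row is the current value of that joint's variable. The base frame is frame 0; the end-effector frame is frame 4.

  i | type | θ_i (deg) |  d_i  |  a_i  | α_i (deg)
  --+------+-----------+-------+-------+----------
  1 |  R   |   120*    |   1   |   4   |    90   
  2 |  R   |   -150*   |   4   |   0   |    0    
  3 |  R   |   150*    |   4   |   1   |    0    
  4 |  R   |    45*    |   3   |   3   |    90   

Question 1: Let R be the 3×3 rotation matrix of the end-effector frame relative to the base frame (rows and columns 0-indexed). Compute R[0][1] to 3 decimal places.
End-effector y-axis (col 1 of R) = (0.8660,0.5000,0.0000)
R[0][1] = 0.8660

0.866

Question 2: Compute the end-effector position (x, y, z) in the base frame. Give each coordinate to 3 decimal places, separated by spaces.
5.966 11.667 3.121

after link 1: o_1 = (-2.0000, 3.4641, 1.0000)
after link 2: o_2 = (1.4641, 5.4641, 1.0000)
after link 3: o_3 = (4.4282, 8.3301, 1.0000)
after link 4: o_4 = (5.9656, 11.6672, 3.1213)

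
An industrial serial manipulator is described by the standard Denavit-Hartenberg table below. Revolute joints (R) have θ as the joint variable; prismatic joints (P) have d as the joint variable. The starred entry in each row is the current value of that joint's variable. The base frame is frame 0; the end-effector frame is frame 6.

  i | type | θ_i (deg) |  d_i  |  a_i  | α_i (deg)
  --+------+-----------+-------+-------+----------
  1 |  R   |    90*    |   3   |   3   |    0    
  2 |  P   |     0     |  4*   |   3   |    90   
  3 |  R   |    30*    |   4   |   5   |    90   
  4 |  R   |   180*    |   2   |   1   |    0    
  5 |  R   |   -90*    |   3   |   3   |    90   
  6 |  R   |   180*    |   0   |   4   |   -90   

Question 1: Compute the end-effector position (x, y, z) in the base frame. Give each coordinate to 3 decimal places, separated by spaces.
after link 1: o_1 = (0.0000, 3.0000, 3.0000)
after link 2: o_2 = (0.0000, 6.0000, 7.0000)
after link 3: o_3 = (4.0000, 10.3301, 9.5000)
after link 4: o_4 = (4.0000, 10.4641, 7.2679)
after link 5: o_5 = (7.0000, 11.9641, 4.6699)
after link 6: o_6 = (3.0000, 11.9641, 4.6699)

3.000 11.964 4.670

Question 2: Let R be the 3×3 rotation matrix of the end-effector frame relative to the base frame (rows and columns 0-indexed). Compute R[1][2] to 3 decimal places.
-0.500

End-effector z-axis (col 2 of R) = (-0.0000,-0.5000,0.8660)
R[1][2] = -0.5000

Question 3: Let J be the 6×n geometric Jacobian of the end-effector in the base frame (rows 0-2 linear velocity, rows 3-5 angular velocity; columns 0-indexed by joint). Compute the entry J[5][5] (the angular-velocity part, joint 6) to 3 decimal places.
0.500

axis z_5 = (-0.0000,0.8660,0.5000); lever o_n−o_5 = (-4.0000,0.0000,-0.0000)
cross product → J_v[:, 5] = (-0.0000,-2.0000,3.4641)
J_ω[:, 5] = z_5
entry J[5][5] = 0.5000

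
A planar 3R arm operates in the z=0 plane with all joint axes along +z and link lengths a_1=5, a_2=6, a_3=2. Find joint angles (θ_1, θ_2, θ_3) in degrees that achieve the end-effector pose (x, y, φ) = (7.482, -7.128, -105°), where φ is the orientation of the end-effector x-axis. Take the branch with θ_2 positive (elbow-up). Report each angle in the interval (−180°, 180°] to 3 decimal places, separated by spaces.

wrist centre = target − a_3·(cos φ, sin φ) = (7.9996, -5.1961)
cos θ_2 = (90.9942−5²−6²)/(2·5·6) = 0.4999; θ_2 = 60.0064° (elbow-up)
β = atan2(-5.1961,7.9996) = -33.0057°; ψ = atan2(5.1965,7.9994) = 33.0081°
θ_1 = β − ψ = -66.0138°
θ_3 = φ − θ_1 − θ_2 = -98.9927° (wrapped to (-180°,180°])

-66.014 60.006 -98.993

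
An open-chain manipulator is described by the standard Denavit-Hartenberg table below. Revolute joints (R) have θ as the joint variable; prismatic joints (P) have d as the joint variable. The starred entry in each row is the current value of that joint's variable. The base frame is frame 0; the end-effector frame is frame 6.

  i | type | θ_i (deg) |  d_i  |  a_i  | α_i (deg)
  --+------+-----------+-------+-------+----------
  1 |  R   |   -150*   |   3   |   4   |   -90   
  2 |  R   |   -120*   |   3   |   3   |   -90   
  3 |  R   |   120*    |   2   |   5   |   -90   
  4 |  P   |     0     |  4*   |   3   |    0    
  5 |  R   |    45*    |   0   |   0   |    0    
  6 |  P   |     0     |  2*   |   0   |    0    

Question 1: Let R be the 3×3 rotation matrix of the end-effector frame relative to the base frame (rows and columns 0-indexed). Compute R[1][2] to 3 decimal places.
-0.650

End-effector z-axis (col 2 of R) = (-0.1250,-0.6495,-0.7500)
R[1][2] = -0.6495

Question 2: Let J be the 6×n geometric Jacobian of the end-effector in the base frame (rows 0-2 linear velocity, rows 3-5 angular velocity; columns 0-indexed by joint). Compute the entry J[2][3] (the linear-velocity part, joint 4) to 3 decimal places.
prismatic axis z_3 = (-0.1250,-0.6495,-0.7500)
J_v[:, 3] = z_3; J_ω[:, 3] = (0,0,0)
entry J[2][3] = -0.7500

-0.750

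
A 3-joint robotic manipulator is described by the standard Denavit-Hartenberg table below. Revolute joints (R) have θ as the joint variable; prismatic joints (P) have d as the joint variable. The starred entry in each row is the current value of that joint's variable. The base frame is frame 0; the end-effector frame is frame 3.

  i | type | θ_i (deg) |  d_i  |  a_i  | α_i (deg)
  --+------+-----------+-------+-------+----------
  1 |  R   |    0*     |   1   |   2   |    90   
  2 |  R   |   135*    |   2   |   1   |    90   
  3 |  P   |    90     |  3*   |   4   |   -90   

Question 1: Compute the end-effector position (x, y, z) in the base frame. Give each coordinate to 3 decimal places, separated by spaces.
3.414 -6.000 3.828

after link 1: o_1 = (2.0000, 0.0000, 1.0000)
after link 2: o_2 = (1.2929, -2.0000, 1.7071)
after link 3: o_3 = (3.4142, -6.0000, 3.8284)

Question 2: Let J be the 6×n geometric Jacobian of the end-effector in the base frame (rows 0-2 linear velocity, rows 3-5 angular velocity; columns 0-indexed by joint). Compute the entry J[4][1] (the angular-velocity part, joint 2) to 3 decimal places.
axis z_1 = (0.0000,-1.0000,0.0000); lever o_n−o_1 = (1.4142,-6.0000,2.8284)
cross product → J_v[:, 1] = (-2.8284,0.0000,1.4142)
J_ω[:, 1] = z_1
entry J[4][1] = -1.0000

-1.000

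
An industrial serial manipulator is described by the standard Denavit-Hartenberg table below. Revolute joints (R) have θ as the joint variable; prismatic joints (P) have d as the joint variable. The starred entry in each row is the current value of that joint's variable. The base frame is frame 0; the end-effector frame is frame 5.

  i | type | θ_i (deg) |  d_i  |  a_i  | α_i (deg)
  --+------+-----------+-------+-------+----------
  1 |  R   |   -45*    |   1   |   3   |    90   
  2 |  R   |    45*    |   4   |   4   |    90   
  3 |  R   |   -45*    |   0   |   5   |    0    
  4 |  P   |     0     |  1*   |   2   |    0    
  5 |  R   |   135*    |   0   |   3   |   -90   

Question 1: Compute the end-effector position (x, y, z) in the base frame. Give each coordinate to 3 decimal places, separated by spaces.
after link 1: o_1 = (2.1213, -2.1213, 1.0000)
after link 2: o_2 = (1.2929, -6.9497, 3.8284)
after link 3: o_3 = (5.5607, -6.2175, 6.3284)
after link 4: o_4 = (7.7678, -6.4246, 6.6213)
after link 5: o_5 = (5.6464, -8.5459, 6.6213)

5.646 -8.546 6.621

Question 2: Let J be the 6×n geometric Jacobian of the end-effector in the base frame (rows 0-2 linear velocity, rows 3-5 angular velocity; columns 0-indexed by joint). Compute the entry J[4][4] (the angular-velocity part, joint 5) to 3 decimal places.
-0.500

axis z_4 = (0.5000,-0.5000,-0.7071); lever o_n−o_4 = (-2.1213,-2.1213,0.0000)
cross product → J_v[:, 4] = (-1.5000,1.5000,-2.1213)
J_ω[:, 4] = z_4
entry J[4][4] = -0.5000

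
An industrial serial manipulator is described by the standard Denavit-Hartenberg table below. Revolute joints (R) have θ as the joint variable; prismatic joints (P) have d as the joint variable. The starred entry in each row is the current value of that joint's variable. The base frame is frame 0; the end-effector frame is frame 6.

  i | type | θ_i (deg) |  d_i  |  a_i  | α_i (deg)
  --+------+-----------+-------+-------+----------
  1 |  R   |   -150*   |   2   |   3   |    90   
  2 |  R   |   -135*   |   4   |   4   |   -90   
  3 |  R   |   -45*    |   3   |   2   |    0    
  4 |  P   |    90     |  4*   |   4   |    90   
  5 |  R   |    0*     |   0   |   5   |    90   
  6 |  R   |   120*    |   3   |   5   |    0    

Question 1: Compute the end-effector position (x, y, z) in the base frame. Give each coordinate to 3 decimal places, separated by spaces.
after link 1: o_1 = (-2.5981, -1.5000, 2.0000)
after link 2: o_2 = (-2.1486, 3.3783, -0.8284)
after link 3: o_3 = (-3.8268, 4.0424, -3.9497)
after link 4: o_4 = (-3.1300, 1.1787, -8.7782)
after link 5: o_5 = (0.8028, -0.6332, -11.2782)
after link 6: o_6 = (1.0176, 5.0676, -10.0719)

1.018 5.068 -10.072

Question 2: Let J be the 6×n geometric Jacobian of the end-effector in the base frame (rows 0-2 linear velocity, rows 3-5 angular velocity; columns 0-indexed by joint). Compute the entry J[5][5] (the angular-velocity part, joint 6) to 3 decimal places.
axis z_5 = (0.6124,0.3536,0.7071); lever o_n−o_5 = (0.2148,5.7008,1.2063)
cross product → J_v[:, 5] = (-3.6046,-0.5868,3.4151)
J_ω[:, 5] = z_5
entry J[5][5] = 0.7071

0.707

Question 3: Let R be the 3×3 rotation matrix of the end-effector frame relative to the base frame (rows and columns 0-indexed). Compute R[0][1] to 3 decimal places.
-0.721

End-effector y-axis (col 1 of R) = (-0.7209,-0.1174,0.6830)
R[0][1] = -0.7209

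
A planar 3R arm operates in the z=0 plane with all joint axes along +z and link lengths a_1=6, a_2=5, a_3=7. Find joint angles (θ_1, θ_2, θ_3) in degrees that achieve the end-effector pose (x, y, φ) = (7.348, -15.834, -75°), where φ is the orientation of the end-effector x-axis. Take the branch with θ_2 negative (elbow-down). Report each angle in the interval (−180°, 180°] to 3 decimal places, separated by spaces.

-45.002 -30.001 0.004

wrist centre = target − a_3·(cos φ, sin φ) = (5.5363, -9.0725)
cos θ_2 = (112.9609−6²−5²)/(2·6·5) = 0.8660; θ_2 = -30.0013° (elbow-down)
β = atan2(-9.0725,5.5363) = -58.6075°; ψ = atan2(-2.5001,10.3301) = -13.6052°
θ_1 = β − ψ = -45.0023°
θ_3 = φ − θ_1 − θ_2 = 0.0036° (wrapped to (-180°,180°])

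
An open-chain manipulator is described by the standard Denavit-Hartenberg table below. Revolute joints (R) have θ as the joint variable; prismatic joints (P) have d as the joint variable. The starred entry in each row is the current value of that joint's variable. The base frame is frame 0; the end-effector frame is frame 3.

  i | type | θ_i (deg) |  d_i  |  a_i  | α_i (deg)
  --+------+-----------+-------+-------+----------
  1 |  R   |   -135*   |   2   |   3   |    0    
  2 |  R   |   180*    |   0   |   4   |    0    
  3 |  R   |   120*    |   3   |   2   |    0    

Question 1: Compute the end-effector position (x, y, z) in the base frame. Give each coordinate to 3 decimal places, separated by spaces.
after link 1: o_1 = (-2.1213, -2.1213, 2.0000)
after link 2: o_2 = (0.7071, 0.7071, 2.0000)
after link 3: o_3 = (-1.2247, 1.2247, 5.0000)

-1.225 1.225 5.000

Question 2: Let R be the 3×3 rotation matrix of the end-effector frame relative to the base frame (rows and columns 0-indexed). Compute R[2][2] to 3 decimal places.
End-effector z-axis (col 2 of R) = (0.0000,0.0000,1.0000)
R[2][2] = 1.0000

1.000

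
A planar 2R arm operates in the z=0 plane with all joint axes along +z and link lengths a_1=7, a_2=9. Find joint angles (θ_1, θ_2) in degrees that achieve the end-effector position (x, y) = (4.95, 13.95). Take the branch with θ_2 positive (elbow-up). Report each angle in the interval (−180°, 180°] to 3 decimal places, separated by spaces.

45.003 44.994

cos θ_2 = (219.1050−7²−9²)/(2·7·9) = 0.7072; θ_2 = 44.9939° (elbow-up)
β = atan2(13.9500,4.9500) = 70.4633°; ψ = atan2(6.3633,13.3646) = 25.4604°
θ_1 = β − ψ = 45.0029°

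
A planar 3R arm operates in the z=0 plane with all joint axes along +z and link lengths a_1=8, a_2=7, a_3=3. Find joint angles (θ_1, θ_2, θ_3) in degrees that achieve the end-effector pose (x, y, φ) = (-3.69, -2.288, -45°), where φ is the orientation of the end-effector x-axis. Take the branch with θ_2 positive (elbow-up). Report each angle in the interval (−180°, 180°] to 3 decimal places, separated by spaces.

wrist centre = target − a_3·(cos φ, sin φ) = (-5.8113, -0.1667)
cos θ_2 = (33.7992−8²−7²)/(2·8·7) = -0.7071; θ_2 = 135.0035° (elbow-up)
β = atan2(-0.1667,-5.8113) = -178.3571°; ψ = atan2(4.9494,3.0500) = 58.3578°
θ_1 = β − ψ = -236.7149°
θ_3 = φ − θ_1 − θ_2 = 56.7114° (wrapped to (-180°,180°])

123.285 135.003 56.711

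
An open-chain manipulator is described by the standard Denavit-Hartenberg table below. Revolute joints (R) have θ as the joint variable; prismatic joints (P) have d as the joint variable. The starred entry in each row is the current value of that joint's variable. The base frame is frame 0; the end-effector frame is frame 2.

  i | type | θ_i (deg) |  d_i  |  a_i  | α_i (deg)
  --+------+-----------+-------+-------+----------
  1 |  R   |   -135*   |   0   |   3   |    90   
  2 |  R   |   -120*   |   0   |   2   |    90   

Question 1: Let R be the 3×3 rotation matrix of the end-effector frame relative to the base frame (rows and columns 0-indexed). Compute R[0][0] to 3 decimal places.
0.354

End-effector x-axis (col 0 of R) = (0.3536,0.3536,-0.8660)
R[0][0] = 0.3536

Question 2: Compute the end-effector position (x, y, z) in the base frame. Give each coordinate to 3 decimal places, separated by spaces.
-1.414 -1.414 -1.732

after link 1: o_1 = (-2.1213, -2.1213, 0.0000)
after link 2: o_2 = (-1.4142, -1.4142, -1.7321)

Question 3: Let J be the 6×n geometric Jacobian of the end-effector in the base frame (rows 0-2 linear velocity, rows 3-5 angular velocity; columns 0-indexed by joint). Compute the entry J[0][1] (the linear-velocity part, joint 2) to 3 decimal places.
-1.225

axis z_1 = (-0.7071,0.7071,0.0000); lever o_n−o_1 = (0.7071,0.7071,-1.7321)
cross product → J_v[:, 1] = (-1.2247,-1.2247,-1.0000)
J_ω[:, 1] = z_1
entry J[0][1] = -1.2247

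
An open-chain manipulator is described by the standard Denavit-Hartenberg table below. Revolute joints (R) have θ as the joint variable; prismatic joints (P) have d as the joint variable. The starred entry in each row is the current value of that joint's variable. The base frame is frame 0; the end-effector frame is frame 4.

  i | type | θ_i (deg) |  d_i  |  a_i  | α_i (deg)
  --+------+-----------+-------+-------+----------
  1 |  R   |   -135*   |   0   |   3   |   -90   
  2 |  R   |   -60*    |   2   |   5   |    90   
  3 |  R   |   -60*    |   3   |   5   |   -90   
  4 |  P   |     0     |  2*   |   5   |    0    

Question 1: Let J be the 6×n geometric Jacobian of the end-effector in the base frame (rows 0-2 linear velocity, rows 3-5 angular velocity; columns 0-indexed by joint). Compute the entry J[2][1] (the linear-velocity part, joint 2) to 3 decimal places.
-3.268

axis z_1 = (0.7071,-0.7071,0.0000); lever o_n−o_1 = (-6.3132,1.6916,11.6603)
cross product → J_v[:, 1] = (-8.2450,-8.2450,-3.2679)
J_ω[:, 1] = z_1
entry J[2][1] = -3.2679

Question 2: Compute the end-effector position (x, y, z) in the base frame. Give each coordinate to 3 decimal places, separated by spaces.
-8.435 -0.430 11.660

after link 1: o_1 = (-2.1213, -2.1213, 0.0000)
after link 2: o_2 = (-2.4749, -5.3033, 4.3301)
after link 3: o_3 = (-4.5835, -1.2882, 7.9952)
after link 4: o_4 = (-8.4345, -0.4297, 11.6603)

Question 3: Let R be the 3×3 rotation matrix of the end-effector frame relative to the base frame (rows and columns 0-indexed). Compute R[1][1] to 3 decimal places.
-0.612

End-effector y-axis (col 1 of R) = (-0.6124,-0.6124,-0.5000)
R[1][1] = -0.6124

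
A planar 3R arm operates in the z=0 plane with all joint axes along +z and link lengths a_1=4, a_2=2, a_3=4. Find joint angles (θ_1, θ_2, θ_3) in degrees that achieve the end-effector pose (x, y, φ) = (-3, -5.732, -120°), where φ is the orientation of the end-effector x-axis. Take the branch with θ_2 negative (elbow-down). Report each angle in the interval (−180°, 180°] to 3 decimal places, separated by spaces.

wrist centre = target − a_3·(cos φ, sin φ) = (-1.0000, -2.2679)
cos θ_2 = (6.1434−4²−2²)/(2·4·2) = -0.8660; θ_2 = -150.0017° (elbow-down)
β = atan2(-2.2679,-1.0000) = -113.7945°; ψ = atan2(-1.0000,2.2679) = -23.7932°
θ_1 = β − ψ = -90.0013°
θ_3 = φ − θ_1 − θ_2 = 120.0029° (wrapped to (-180°,180°])

-90.001 -150.002 120.003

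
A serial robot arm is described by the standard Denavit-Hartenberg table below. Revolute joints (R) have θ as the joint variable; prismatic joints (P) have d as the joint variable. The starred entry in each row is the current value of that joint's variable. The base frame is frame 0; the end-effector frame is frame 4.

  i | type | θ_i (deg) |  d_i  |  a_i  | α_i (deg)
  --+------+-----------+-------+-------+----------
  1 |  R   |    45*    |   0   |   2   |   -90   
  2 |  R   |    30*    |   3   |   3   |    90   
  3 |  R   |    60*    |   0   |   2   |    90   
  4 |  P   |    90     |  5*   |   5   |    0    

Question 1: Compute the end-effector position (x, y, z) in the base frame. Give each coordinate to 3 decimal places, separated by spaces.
after link 1: o_1 = (1.4142, 1.4142, 0.0000)
after link 2: o_2 = (1.1300, 5.3727, -1.5000)
after link 3: o_3 = (0.5176, 7.2098, -2.0000)
after link 4: o_4 = (6.7048, 9.8614, 0.1651)

6.705 9.861 0.165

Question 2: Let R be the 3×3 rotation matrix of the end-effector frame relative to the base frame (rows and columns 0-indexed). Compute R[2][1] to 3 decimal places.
End-effector y-axis (col 1 of R) = (0.3062,-0.9186,0.2500)
R[2][1] = 0.2500

0.250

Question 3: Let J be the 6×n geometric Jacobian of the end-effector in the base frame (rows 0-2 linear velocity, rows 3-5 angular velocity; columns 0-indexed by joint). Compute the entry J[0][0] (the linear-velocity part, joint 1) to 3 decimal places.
-9.861

axis z_0 = ẑ; lever o_n−o_0 = (6.7048,9.8614,0.1651)
cross product → J_v[:, 0] = (-9.8614,6.7048,0.0000)
J_ω[:, 0] = z_0
entry J[0][0] = -9.8614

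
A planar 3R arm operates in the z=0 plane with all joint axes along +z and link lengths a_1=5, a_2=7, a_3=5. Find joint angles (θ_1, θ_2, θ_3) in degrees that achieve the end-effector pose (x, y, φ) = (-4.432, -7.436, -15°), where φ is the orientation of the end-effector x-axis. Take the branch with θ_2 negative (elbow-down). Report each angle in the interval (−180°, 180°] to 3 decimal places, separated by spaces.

-120.003 -44.996 149.999

wrist centre = target − a_3·(cos φ, sin φ) = (-9.2616, -6.1419)
cos θ_2 = (123.5008−5²−7²)/(2·5·7) = 0.7072; θ_2 = -44.9962° (elbow-down)
β = atan2(-6.1419,-9.2616) = -146.4494°; ψ = atan2(-4.9494,9.9501) = -26.4469°
θ_1 = β − ψ = -120.0025°
θ_3 = φ − θ_1 − θ_2 = 149.9987° (wrapped to (-180°,180°])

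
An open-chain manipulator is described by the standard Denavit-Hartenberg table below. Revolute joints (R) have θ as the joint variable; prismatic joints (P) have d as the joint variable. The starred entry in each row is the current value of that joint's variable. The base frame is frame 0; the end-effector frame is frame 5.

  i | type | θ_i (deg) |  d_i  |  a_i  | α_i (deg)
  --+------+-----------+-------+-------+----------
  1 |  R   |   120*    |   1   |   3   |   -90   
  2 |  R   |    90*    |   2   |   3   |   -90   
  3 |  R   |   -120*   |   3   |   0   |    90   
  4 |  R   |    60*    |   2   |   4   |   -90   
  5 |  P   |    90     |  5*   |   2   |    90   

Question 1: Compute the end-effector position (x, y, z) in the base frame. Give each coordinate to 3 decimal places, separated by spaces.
2.998 -5.156 -3.165

after link 1: o_1 = (-1.5000, 2.5981, 1.0000)
after link 2: o_2 = (-3.2321, 1.5981, -2.0000)
after link 3: o_3 = (-1.7321, -1.0000, -2.0000)
after link 4: o_4 = (-0.6340, -4.3660, 0.7321)
after link 5: o_5 = (2.9976, -5.1561, -3.1651)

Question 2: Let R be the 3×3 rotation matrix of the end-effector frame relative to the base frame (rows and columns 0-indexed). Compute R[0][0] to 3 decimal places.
End-effector x-axis (col 0 of R) = (-0.4330,-0.2500,-0.8660)
R[0][0] = -0.4330

-0.433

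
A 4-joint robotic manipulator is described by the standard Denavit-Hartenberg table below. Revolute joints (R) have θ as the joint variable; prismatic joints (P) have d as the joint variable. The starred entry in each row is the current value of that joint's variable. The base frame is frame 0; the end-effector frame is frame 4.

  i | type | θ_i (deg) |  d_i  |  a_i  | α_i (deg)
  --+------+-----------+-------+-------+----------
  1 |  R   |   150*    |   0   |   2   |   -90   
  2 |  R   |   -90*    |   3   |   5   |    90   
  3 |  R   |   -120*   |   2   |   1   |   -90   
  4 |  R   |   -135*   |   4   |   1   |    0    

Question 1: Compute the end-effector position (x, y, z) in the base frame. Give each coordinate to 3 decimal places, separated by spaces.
0.239 -1.000 8.318

after link 1: o_1 = (-1.7321, 1.0000, 0.0000)
after link 2: o_2 = (-3.2321, -1.5981, 5.0000)
after link 3: o_3 = (-1.0670, -1.8481, 4.5000)
after link 4: o_4 = (0.2392, -0.9999, 8.3177)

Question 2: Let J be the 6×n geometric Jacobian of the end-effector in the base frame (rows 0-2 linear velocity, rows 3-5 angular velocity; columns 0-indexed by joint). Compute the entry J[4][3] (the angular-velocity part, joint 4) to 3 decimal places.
0.433

axis z_3 = (0.2500,0.4330,0.8660); lever o_n−o_3 = (1.3062,0.8482,3.8177)
cross product → J_v[:, 3] = (0.9186,0.1768,-0.3536)
J_ω[:, 3] = z_3
entry J[4][3] = 0.4330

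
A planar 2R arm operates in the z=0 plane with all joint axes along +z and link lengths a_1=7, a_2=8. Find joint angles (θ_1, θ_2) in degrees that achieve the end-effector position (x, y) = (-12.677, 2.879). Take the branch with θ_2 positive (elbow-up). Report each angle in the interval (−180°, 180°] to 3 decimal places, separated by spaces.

134.999 60.003

cos θ_2 = (168.9950−7²−8²)/(2·7·8) = 0.5000; θ_2 = 60.0030° (elbow-up)
β = atan2(2.8790,-12.6770) = 167.2049°; ψ = atan2(6.9284,10.9996) = 32.2058°
θ_1 = β − ψ = 134.9991°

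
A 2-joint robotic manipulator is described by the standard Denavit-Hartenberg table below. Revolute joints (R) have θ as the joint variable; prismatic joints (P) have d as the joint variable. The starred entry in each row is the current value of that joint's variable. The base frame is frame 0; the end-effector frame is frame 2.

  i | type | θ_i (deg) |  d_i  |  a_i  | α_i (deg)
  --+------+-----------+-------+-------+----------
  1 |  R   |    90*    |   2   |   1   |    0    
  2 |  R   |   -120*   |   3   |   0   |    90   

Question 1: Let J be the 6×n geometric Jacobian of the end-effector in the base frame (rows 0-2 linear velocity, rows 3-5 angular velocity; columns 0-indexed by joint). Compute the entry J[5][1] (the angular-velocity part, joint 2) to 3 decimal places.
1.000

axis z_1 = (0.0000,0.0000,1.0000); lever o_n−o_1 = (0.0000,0.0000,3.0000)
cross product → J_v[:, 1] = (0.0000,0.0000,0.0000)
J_ω[:, 1] = z_1
entry J[5][1] = 1.0000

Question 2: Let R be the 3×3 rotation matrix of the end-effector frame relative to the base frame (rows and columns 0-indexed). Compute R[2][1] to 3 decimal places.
End-effector y-axis (col 1 of R) = (0.0000,0.0000,1.0000)
R[2][1] = 1.0000

1.000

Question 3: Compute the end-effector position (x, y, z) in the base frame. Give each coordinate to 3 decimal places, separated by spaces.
0.000 1.000 5.000

after link 1: o_1 = (0.0000, 1.0000, 2.0000)
after link 2: o_2 = (0.0000, 1.0000, 5.0000)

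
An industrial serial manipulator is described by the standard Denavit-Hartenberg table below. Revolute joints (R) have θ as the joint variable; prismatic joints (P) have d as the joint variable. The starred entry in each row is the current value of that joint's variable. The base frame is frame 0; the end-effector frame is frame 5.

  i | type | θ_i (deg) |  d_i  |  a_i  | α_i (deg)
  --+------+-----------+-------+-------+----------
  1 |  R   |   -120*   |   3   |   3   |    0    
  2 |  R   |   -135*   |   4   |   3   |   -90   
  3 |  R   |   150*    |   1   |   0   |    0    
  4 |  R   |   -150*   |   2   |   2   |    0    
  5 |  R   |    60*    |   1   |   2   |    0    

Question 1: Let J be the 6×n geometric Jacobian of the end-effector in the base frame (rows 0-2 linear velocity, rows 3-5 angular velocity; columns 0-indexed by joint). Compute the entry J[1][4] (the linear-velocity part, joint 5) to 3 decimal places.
axis z_4 = (-0.9659,-0.2588,0.0000); lever o_n−o_4 = (-1.2247,0.7071,-1.7321)
cross product → J_v[:, 4] = (0.4483,-1.6730,-1.0000)
J_ω[:, 4] = z_4
entry J[1][4] = -1.6730

-1.673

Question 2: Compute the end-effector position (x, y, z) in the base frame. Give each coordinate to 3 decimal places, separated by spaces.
-6.917 2.162 5.268

after link 1: o_1 = (-1.5000, -2.5981, 3.0000)
after link 2: o_2 = (-2.2765, 0.2997, 7.0000)
after link 3: o_3 = (-3.2424, 0.0409, 7.0000)
after link 4: o_4 = (-5.6919, 1.4551, 7.0000)
after link 5: o_5 = (-6.9166, 2.1622, 5.2679)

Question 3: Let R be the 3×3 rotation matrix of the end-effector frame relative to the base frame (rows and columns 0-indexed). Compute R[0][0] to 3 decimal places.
End-effector x-axis (col 0 of R) = (-0.1294,0.4830,-0.8660)
R[0][0] = -0.1294

-0.129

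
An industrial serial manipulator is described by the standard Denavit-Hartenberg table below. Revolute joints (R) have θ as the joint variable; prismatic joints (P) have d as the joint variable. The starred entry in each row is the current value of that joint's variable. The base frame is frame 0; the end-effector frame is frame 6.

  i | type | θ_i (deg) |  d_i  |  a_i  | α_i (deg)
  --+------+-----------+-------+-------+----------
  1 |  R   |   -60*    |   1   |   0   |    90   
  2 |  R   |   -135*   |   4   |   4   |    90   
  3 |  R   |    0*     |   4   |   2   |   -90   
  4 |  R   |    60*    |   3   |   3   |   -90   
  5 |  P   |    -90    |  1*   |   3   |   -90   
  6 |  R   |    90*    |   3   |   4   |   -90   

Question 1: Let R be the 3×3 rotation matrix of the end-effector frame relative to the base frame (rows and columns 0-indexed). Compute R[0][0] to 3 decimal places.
-0.483

End-effector x-axis (col 0 of R) = (-0.4830,0.8365,-0.2588)
R[0][0] = -0.4830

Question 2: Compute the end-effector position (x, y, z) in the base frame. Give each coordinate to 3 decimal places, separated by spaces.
after link 1: o_1 = (0.0000, 0.0000, 1.0000)
after link 2: o_2 = (-4.8783, 0.4495, -1.8284)
after link 3: o_3 = (-6.9996, 4.1237, -0.4142)
after link 4: o_4 = (-9.2095, 1.9513, -3.3120)
after link 5: o_5 = (-11.3246, -0.3852, -3.0532)
after link 6: o_6 = (-12.8682, 2.2884, -6.9862)

-12.868 2.288 -6.986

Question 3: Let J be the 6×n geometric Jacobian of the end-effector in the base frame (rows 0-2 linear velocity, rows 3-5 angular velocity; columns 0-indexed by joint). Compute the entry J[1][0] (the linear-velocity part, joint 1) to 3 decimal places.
axis z_0 = ẑ; lever o_n−o_0 = (-12.8682,2.2884,-6.9862)
cross product → J_v[:, 0] = (-2.2884,-12.8682,0.0000)
J_ω[:, 0] = z_0
entry J[1][0] = -12.8682

-12.868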